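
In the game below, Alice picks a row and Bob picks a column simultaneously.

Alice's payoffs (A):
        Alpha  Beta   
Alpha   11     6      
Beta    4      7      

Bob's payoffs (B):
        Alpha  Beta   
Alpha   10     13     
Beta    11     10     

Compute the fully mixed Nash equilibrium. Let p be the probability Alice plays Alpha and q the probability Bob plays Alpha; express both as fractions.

p = 1/4, q = 1/8

Each player's mixing probability is pinned down by making the *other* player indifferent.
Bob indifferent between Alpha and Beta: p·10 + (1−p)·11 = p·13 + (1−p)·10 ⟹ 11 + (-1)p = 10 + 3p ⟹ p = 1/4.
Alice indifferent between Alpha and Beta: q·11 + (1−q)·6 = q·4 + (1−q)·7 ⟹ 6 + 5q = 7 + (-3)q ⟹ q = 1/8.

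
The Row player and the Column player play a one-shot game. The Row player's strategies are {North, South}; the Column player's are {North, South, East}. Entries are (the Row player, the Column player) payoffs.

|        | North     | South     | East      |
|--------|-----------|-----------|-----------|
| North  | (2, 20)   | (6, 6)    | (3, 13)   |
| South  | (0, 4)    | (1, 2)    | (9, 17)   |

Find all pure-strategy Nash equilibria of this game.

Find each player's best response to every opponent strategy; NE are the intersections.
The Row player's best responses — vs North: North (payoff 2); vs South: North (payoff 6); vs East: South (payoff 9).
The Column player's best responses — vs North: North (payoff 20); vs South: East (payoff 17).
Mutual best responses occur at (North, North) and (South, East); at each, neither player gains by switching.

(North, North) and (South, East)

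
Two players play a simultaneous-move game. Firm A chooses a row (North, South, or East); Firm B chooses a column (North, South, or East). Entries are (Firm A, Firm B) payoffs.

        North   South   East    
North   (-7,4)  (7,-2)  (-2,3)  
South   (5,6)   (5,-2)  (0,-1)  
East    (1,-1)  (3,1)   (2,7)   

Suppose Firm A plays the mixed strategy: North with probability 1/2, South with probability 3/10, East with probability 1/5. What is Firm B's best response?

North

Firm B's best reply maximizes expected payoff against the mix.
North: (1/2)·4 + (3/10)·6 + (1/5)·(-1) = 18/5
South: (1/2)·(-2) + (3/10)·(-2) + (1/5)·1 = -7/5
East: (1/2)·3 + (3/10)·(-1) + (1/5)·7 = 13/5
Highest expected payoff is 18/5, from North.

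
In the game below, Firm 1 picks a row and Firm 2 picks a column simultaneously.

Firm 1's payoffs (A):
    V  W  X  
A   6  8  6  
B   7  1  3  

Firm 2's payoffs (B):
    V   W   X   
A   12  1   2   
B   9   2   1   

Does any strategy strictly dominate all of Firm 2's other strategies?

V

Check whether one of Firm 2's strategies beats all alternatives regardless of what the opponent does.
V strictly dominates: vs A: 12 > each of {1, 2}; vs B: 9 > each of {2, 1}.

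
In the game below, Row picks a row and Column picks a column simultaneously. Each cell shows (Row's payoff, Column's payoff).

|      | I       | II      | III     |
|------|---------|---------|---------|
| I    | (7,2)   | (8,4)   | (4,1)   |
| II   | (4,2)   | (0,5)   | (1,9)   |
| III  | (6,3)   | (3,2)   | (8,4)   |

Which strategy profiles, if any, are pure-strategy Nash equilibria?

(I, II) and (III, III)

Check mutual best responses: a cell is a NE iff neither player can gain by unilaterally deviating.
Row's best responses — vs I: I (payoff 7); vs II: I (payoff 8); vs III: III (payoff 8).
Column's best responses — vs I: II (payoff 4); vs II: III (payoff 9); vs III: III (payoff 4).
Mutual best responses occur at (I, II) and (III, III); at each, neither player gains by switching.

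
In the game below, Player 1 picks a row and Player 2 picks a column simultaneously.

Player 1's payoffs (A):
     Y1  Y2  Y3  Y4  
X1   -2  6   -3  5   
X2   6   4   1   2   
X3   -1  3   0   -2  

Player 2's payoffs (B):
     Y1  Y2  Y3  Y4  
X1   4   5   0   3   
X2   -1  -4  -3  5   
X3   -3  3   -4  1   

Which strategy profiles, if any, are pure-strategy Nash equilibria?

A profile is a Nash equilibrium when each player is best-responding to the other.
Player 1's best responses — vs Y1: X2 (payoff 6); vs Y2: X1 (payoff 6); vs Y3: X2 (payoff 1); vs Y4: X1 (payoff 5).
Player 2's best responses — vs X1: Y2 (payoff 5); vs X2: Y4 (payoff 5); vs X3: Y2 (payoff 3).
The only mutual best response is (X1, Y2); neither player gains by switching there.

(X1, Y2)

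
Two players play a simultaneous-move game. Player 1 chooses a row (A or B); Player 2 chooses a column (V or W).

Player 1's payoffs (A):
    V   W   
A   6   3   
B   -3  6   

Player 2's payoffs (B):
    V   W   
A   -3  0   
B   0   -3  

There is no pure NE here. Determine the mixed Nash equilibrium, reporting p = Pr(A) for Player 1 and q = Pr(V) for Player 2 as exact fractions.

Each player's mixing probability is pinned down by making the *other* player indifferent.
Player 2 indifferent between V and W: p·(-3) + (1−p)·0 = p·0 + (1−p)·(-3) ⟹ 0 + (-3)p = (-3) + 3p ⟹ p = 1/2.
Player 1 indifferent between A and B: q·6 + (1−q)·3 = q·(-3) + (1−q)·6 ⟹ 3 + 3q = 6 + (-9)q ⟹ q = 1/4.

p = 1/2, q = 1/4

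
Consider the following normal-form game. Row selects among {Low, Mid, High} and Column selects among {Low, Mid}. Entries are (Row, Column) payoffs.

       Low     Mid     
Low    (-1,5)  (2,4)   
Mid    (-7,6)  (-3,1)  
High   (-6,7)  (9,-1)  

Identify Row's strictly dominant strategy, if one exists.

A strategy is strictly dominant if it gives Row a strictly higher payoff than every other strategy, against every choice by the opponent.
Low is not dominant: against Mid, High gives 9 > 2.
Mid is not dominant: against Low, Low gives -1 > -7.
High is not dominant: against Low, Low gives -1 > -6.
No single strategy is best against every opponent action.

No strictly dominant strategy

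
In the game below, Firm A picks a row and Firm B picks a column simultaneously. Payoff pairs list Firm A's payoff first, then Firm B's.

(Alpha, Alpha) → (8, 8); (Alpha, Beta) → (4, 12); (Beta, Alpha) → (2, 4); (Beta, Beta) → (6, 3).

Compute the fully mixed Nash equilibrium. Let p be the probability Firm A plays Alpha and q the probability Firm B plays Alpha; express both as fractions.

p = 1/5, q = 1/4

Each player's mixing probability is pinned down by making the *other* player indifferent.
Firm B indifferent between Alpha and Beta: p·8 + (1−p)·4 = p·12 + (1−p)·3 ⟹ 4 + 4p = 3 + 9p ⟹ p = 1/5.
Firm A indifferent between Alpha and Beta: q·8 + (1−q)·4 = q·2 + (1−q)·6 ⟹ 4 + 4q = 6 + (-4)q ⟹ q = 1/4.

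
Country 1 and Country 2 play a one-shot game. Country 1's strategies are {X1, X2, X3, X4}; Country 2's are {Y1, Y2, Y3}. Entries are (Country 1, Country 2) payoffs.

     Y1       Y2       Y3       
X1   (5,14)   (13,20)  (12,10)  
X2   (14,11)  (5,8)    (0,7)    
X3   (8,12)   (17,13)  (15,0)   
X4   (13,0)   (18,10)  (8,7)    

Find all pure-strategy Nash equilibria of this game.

A profile is a Nash equilibrium when each player is best-responding to the other.
Country 1's best responses — vs Y1: X2 (payoff 14); vs Y2: X4 (payoff 18); vs Y3: X3 (payoff 15).
Country 2's best responses — vs X1: Y2 (payoff 20); vs X2: Y1 (payoff 11); vs X3: Y2 (payoff 13); vs X4: Y2 (payoff 10).
Mutual best responses occur at (X2, Y1) and (X4, Y2); at each, neither player gains by switching.

(X2, Y1) and (X4, Y2)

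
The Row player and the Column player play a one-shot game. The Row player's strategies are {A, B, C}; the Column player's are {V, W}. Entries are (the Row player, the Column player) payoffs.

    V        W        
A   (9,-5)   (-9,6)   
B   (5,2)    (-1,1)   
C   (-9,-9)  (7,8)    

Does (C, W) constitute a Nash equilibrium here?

Holding the Column player at W: the Row player gets 7 from C, versus -9 from A, -1 from B. No profitable deviation for the Row player.
Holding the Row player at C: the Column player gets 8 from W, versus -9 from V. No profitable deviation for the Column player either.

Yes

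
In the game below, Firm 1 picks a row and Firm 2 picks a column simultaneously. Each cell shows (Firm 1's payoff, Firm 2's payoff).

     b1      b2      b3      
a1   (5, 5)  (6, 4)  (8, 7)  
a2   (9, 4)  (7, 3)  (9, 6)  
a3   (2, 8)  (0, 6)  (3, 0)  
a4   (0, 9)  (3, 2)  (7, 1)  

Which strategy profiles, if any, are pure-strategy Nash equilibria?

A profile is a Nash equilibrium when each player is best-responding to the other.
Firm 1's best responses — vs b1: a2 (payoff 9); vs b2: a2 (payoff 7); vs b3: a2 (payoff 9).
Firm 2's best responses — vs a1: b3 (payoff 7); vs a2: b3 (payoff 6); vs a3: b1 (payoff 8); vs a4: b1 (payoff 9).
The only mutual best response is (a2, b3); neither player gains by switching there.

(a2, b3)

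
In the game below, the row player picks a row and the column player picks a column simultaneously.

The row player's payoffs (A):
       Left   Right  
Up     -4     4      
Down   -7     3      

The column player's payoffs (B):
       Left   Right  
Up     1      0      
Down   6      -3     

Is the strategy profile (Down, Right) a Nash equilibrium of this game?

Holding the column player at Right: the row player gets 3 from Down but could get 4 by switching to Up. The row player has a profitable deviation.

No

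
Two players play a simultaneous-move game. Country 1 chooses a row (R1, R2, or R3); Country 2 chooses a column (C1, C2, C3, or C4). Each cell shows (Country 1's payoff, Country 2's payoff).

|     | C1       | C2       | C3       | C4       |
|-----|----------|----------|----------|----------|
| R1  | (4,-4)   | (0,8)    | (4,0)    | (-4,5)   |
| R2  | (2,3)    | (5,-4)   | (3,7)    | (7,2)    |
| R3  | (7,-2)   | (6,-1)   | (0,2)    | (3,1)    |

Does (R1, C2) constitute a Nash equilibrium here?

Holding Country 2 at C2: Country 1 gets 0 from R1 but could get 6 by switching to R3. Country 1 has a profitable deviation.

No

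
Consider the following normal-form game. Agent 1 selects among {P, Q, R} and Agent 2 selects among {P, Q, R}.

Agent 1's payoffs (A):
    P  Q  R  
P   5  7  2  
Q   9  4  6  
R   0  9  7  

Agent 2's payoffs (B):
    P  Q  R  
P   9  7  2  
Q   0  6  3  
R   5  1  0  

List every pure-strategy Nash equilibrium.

Check mutual best responses: a cell is a NE iff neither player can gain by unilaterally deviating.
Agent 1's best responses — vs P: Q (payoff 9); vs Q: R (payoff 9); vs R: R (payoff 7).
Agent 2's best responses — vs P: P (payoff 9); vs Q: Q (payoff 6); vs R: P (payoff 5).
No cell has both players best-responding. For instance, Agent 1's best reply to P is Q, but against Q Agent 2 prefers Q over P.

No pure-strategy Nash equilibrium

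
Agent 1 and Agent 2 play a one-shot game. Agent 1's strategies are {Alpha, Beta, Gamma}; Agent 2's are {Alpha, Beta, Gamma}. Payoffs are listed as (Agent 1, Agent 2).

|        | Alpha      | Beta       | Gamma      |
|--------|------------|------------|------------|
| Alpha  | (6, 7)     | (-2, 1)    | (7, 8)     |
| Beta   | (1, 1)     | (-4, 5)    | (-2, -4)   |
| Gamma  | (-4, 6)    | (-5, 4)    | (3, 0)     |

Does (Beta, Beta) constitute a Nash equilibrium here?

Holding Agent 2 at Beta: Agent 1 gets -4 from Beta but could get -2 by switching to Alpha. Agent 1 has a profitable deviation.

No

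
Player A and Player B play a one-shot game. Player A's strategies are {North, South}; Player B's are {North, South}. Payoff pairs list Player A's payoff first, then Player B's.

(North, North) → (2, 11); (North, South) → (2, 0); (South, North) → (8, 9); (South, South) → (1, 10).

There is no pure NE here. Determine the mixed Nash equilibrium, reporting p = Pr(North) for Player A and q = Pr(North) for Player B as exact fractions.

p = 1/12, q = 1/7

In a mixed NE each player is indifferent between their pure strategies, so the opponent's mix sets the indifference.
Player B indifferent between North and South: p·11 + (1−p)·9 = p·0 + (1−p)·10 ⟹ 9 + 2p = 10 + (-10)p ⟹ p = 1/12.
Player A indifferent between North and South: q·2 + (1−q)·2 = q·8 + (1−q)·1 ⟹ 2 + 0q = 1 + 7q ⟹ q = 1/7.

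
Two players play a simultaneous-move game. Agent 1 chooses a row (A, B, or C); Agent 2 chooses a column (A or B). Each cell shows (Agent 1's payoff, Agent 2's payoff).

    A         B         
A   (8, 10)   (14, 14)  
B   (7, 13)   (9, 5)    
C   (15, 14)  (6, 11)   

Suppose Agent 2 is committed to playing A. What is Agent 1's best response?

C

With Agent 2 fixed at A, Agent 1's payoffs are: A → 8, B → 7, C → 15.
The maximum is 15, achieved by C.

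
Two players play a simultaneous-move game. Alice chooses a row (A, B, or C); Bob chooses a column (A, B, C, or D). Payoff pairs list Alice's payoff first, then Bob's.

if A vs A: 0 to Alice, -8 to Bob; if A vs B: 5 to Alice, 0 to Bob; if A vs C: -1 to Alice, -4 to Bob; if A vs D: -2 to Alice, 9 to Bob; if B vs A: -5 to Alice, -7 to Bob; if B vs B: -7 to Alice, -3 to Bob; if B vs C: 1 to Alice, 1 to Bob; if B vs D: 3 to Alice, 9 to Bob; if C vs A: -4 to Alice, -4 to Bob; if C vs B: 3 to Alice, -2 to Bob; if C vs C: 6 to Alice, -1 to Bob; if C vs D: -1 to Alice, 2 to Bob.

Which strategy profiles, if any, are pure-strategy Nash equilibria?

(B, D)

Check mutual best responses: a cell is a NE iff neither player can gain by unilaterally deviating.
Alice's best responses — vs A: A (payoff 0); vs B: A (payoff 5); vs C: C (payoff 6); vs D: B (payoff 3).
Bob's best responses — vs A: D (payoff 9); vs B: D (payoff 9); vs C: D (payoff 2).
The only mutual best response is (B, D); neither player gains by switching there.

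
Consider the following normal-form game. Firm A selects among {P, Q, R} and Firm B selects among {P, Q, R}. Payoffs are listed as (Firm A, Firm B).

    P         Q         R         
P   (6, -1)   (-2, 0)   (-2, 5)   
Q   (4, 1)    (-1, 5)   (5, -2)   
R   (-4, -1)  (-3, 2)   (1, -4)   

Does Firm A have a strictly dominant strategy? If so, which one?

No strictly dominant strategy

Check whether one of Firm A's strategies beats all alternatives regardless of what the opponent does.
P is not dominant: against Q, Q gives -1 > -2.
Q is not dominant: against P, P gives 6 > 4.
R is not dominant: against P, P gives 6 > -4.
No single strategy is best against every opponent action.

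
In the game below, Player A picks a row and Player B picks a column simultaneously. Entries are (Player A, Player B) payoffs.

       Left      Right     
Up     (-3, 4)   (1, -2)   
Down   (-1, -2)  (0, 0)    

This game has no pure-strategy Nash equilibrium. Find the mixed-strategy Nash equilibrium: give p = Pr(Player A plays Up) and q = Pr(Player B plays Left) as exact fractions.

p = 1/4, q = 1/3

Each player's mixing probability is pinned down by making the *other* player indifferent.
Player B indifferent between Left and Right: p·4 + (1−p)·(-2) = p·(-2) + (1−p)·0 ⟹ (-2) + 6p = 0 + (-2)p ⟹ p = 1/4.
Player A indifferent between Up and Down: q·(-3) + (1−q)·1 = q·(-1) + (1−q)·0 ⟹ 1 + (-4)q = 0 + (-1)q ⟹ q = 1/3.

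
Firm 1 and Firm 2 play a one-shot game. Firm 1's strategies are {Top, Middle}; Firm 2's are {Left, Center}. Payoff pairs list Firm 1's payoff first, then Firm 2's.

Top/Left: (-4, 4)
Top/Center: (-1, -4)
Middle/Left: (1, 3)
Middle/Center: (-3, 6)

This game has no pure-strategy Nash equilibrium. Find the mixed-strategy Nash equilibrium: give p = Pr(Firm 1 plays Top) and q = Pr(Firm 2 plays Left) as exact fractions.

p = 3/11, q = 2/7

In a mixed NE each player is indifferent between their pure strategies, so the opponent's mix sets the indifference.
Firm 2 indifferent between Left and Center: p·4 + (1−p)·3 = p·(-4) + (1−p)·6 ⟹ 3 + 1p = 6 + (-10)p ⟹ p = 3/11.
Firm 1 indifferent between Top and Middle: q·(-4) + (1−q)·(-1) = q·1 + (1−q)·(-3) ⟹ (-1) + (-3)q = (-3) + 4q ⟹ q = 2/7.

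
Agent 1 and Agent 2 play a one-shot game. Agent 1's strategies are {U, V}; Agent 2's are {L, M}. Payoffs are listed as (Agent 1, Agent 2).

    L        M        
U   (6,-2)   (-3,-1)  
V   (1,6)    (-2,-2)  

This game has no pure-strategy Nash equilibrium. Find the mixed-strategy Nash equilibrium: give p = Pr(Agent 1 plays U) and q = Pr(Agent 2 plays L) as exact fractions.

Each player's mixing probability is pinned down by making the *other* player indifferent.
Agent 2 indifferent between L and M: p·(-2) + (1−p)·6 = p·(-1) + (1−p)·(-2) ⟹ 6 + (-8)p = (-2) + 1p ⟹ p = 8/9.
Agent 1 indifferent between U and V: q·6 + (1−q)·(-3) = q·1 + (1−q)·(-2) ⟹ (-3) + 9q = (-2) + 3q ⟹ q = 1/6.

p = 8/9, q = 1/6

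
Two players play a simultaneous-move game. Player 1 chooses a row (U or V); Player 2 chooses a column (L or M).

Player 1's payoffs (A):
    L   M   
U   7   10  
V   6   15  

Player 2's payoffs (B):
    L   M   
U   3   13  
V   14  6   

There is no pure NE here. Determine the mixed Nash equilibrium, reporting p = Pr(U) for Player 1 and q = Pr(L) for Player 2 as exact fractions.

p = 4/9, q = 5/6

Each player's mixing probability is pinned down by making the *other* player indifferent.
Player 2 indifferent between L and M: p·3 + (1−p)·14 = p·13 + (1−p)·6 ⟹ 14 + (-11)p = 6 + 7p ⟹ p = 4/9.
Player 1 indifferent between U and V: q·7 + (1−q)·10 = q·6 + (1−q)·15 ⟹ 10 + (-3)q = 15 + (-9)q ⟹ q = 5/6.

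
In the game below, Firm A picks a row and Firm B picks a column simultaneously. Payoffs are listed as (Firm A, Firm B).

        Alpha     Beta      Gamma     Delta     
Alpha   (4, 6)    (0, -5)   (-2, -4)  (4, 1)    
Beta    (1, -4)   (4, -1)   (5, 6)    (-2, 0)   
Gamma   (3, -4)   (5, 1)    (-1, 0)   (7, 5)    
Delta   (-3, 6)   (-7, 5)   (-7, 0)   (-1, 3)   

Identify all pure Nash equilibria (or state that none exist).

Check mutual best responses: a cell is a NE iff neither player can gain by unilaterally deviating.
Firm A's best responses — vs Alpha: Alpha (payoff 4); vs Beta: Gamma (payoff 5); vs Gamma: Beta (payoff 5); vs Delta: Gamma (payoff 7).
Firm B's best responses — vs Alpha: Alpha (payoff 6); vs Beta: Gamma (payoff 6); vs Gamma: Delta (payoff 5); vs Delta: Alpha (payoff 6).
Mutual best responses occur at (Alpha, Alpha), (Beta, Gamma), and (Gamma, Delta); at each, neither player gains by switching.

(Alpha, Alpha), (Beta, Gamma), and (Gamma, Delta)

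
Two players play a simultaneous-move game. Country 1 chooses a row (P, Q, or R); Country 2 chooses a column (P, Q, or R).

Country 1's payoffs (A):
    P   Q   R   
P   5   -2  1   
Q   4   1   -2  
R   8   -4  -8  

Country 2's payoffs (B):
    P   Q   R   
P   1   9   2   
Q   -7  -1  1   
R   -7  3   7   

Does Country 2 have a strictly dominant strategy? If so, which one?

None

Check whether one of Country 2's strategies beats all alternatives regardless of what the opponent does.
P is not dominant: against P, Q gives 9 > 1.
Q is not dominant: against Q, R gives 1 > -1.
R is not dominant: against P, Q gives 9 > 2.
No single strategy is best against every opponent action.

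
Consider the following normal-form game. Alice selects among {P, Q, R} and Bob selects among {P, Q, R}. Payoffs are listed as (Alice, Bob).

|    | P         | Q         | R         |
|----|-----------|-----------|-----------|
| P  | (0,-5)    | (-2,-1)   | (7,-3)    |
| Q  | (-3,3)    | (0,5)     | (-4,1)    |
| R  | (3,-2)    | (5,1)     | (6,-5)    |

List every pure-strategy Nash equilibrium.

Find each player's best response to every opponent strategy; NE are the intersections.
Alice's best responses — vs P: R (payoff 3); vs Q: R (payoff 5); vs R: P (payoff 7).
Bob's best responses — vs P: Q (payoff -1); vs Q: Q (payoff 5); vs R: Q (payoff 1).
The only mutual best response is (R, Q); neither player gains by switching there.

(R, Q)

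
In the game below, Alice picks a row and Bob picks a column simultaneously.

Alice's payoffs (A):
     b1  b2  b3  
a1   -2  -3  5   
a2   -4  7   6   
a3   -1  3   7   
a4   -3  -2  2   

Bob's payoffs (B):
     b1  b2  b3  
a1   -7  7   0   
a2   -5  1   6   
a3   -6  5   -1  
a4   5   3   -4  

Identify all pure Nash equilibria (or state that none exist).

Check mutual best responses: a cell is a NE iff neither player can gain by unilaterally deviating.
Alice's best responses — vs b1: a3 (payoff -1); vs b2: a2 (payoff 7); vs b3: a3 (payoff 7).
Bob's best responses — vs a1: b2 (payoff 7); vs a2: b3 (payoff 6); vs a3: b2 (payoff 5); vs a4: b1 (payoff 5).
No cell has both players best-responding. For instance, Alice's best reply to b2 is a2, but against a2 Bob prefers b3 over b2.

No pure-strategy Nash equilibrium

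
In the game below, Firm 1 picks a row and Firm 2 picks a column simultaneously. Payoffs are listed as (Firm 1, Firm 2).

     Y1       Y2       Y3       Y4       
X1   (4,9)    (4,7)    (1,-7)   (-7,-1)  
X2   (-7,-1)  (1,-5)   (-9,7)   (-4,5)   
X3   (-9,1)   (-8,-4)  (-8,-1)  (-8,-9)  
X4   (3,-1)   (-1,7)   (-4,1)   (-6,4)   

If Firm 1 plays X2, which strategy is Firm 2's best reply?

With Firm 1 fixed at X2, Firm 2's payoffs are: Y1 → -1, Y2 → -5, Y3 → 7, Y4 → 5.
The maximum is 7, achieved by Y3.

Y3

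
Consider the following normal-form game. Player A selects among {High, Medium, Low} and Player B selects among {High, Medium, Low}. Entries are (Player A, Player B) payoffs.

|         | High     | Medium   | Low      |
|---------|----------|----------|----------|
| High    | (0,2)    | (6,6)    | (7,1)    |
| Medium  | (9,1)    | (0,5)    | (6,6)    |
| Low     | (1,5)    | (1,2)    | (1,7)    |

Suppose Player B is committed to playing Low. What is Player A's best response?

High

With Player B fixed at Low, Player A's payoffs are: High → 7, Medium → 6, Low → 1.
The maximum is 7, achieved by High.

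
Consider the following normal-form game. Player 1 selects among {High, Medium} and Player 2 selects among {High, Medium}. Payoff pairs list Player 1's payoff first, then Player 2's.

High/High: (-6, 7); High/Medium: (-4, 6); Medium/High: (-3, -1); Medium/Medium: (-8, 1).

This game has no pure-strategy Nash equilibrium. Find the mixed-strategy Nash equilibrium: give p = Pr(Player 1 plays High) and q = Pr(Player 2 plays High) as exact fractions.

Each player's mixing probability is pinned down by making the *other* player indifferent.
Player 2 indifferent between High and Medium: p·7 + (1−p)·(-1) = p·6 + (1−p)·1 ⟹ (-1) + 8p = 1 + 5p ⟹ p = 2/3.
Player 1 indifferent between High and Medium: q·(-6) + (1−q)·(-4) = q·(-3) + (1−q)·(-8) ⟹ (-4) + (-2)q = (-8) + 5q ⟹ q = 4/7.

p = 2/3, q = 4/7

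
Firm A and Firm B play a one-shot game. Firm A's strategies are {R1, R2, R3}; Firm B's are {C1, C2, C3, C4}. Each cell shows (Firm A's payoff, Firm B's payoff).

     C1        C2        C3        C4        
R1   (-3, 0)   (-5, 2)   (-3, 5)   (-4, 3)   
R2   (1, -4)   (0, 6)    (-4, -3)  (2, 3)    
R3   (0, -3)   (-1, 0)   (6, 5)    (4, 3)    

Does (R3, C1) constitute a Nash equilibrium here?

No

Holding Firm B at C1: Firm A gets 0 from R3 but could get 1 by switching to R2. Firm A has a profitable deviation.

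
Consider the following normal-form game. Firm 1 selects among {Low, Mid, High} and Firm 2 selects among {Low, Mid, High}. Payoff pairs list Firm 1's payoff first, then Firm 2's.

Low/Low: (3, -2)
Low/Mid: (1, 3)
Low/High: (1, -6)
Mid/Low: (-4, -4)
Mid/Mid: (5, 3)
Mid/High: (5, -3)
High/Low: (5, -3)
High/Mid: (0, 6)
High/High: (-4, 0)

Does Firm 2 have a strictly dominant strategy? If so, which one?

Mid

Check whether one of Firm 2's strategies beats all alternatives regardless of what the opponent does.
Mid strictly dominates: vs Low: 3 > each of {-2, -6}; vs Mid: 3 > each of {-4, -3}; vs High: 6 > each of {-3, 0}.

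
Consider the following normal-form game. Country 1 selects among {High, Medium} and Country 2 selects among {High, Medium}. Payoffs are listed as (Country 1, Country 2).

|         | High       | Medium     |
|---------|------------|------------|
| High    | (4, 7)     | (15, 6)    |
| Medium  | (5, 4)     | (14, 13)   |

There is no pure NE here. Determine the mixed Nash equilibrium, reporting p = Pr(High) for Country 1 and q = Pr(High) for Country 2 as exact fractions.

Each player's mixing probability is pinned down by making the *other* player indifferent.
Country 2 indifferent between High and Medium: p·7 + (1−p)·4 = p·6 + (1−p)·13 ⟹ 4 + 3p = 13 + (-7)p ⟹ p = 9/10.
Country 1 indifferent between High and Medium: q·4 + (1−q)·15 = q·5 + (1−q)·14 ⟹ 15 + (-11)q = 14 + (-9)q ⟹ q = 1/2.

p = 9/10, q = 1/2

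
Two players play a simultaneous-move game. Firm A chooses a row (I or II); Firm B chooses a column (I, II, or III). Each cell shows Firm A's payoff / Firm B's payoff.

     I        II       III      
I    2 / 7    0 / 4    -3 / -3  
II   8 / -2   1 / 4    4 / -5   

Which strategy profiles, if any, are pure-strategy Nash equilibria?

Find each player's best response to every opponent strategy; NE are the intersections.
Firm A's best responses — vs I: II (payoff 8); vs II: II (payoff 1); vs III: II (payoff 4).
Firm B's best responses — vs I: I (payoff 7); vs II: II (payoff 4).
The only mutual best response is (II, II); neither player gains by switching there.

(II, II)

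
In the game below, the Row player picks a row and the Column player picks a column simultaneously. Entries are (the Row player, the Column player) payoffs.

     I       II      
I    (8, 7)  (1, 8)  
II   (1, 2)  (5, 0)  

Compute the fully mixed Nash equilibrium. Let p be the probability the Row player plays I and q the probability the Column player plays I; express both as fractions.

Each player's mixing probability is pinned down by making the *other* player indifferent.
The Column player indifferent between I and II: p·7 + (1−p)·2 = p·8 + (1−p)·0 ⟹ 2 + 5p = 0 + 8p ⟹ p = 2/3.
The Row player indifferent between I and II: q·8 + (1−q)·1 = q·1 + (1−q)·5 ⟹ 1 + 7q = 5 + (-4)q ⟹ q = 4/11.

p = 2/3, q = 4/11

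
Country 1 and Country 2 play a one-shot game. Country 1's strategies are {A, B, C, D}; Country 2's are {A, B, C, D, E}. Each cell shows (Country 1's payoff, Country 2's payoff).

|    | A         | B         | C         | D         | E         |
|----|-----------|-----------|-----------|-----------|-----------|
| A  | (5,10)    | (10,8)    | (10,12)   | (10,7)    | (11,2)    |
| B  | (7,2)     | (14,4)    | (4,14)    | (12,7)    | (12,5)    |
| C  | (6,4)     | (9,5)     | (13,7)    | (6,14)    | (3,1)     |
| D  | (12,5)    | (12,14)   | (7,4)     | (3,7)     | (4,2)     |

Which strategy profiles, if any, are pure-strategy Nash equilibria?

Find each player's best response to every opponent strategy; NE are the intersections.
Country 1's best responses — vs A: D (payoff 12); vs B: B (payoff 14); vs C: C (payoff 13); vs D: B (payoff 12); vs E: B (payoff 12).
Country 2's best responses — vs A: C (payoff 12); vs B: C (payoff 14); vs C: D (payoff 14); vs D: B (payoff 14).
No cell has both players best-responding. For instance, Country 1's best reply to B is B, but against B Country 2 prefers C over B.

No pure-strategy Nash equilibrium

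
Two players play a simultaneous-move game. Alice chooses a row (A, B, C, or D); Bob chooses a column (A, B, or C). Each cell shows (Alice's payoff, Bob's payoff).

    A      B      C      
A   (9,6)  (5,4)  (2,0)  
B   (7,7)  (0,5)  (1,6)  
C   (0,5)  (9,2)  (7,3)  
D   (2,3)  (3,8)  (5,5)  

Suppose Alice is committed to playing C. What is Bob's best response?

With Alice fixed at C, Bob's payoffs are: A → 5, B → 2, C → 3.
The maximum is 5, achieved by A.

A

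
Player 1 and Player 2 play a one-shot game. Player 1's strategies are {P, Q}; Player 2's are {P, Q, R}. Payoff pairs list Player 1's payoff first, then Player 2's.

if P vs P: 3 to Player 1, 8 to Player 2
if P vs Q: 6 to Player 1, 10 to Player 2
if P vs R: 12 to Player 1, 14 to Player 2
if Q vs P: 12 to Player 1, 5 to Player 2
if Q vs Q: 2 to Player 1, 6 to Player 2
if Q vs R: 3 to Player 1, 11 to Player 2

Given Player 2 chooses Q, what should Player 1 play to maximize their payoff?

With Player 2 fixed at Q, Player 1's payoffs are: P → 6, Q → 2.
The maximum is 6, achieved by P.

P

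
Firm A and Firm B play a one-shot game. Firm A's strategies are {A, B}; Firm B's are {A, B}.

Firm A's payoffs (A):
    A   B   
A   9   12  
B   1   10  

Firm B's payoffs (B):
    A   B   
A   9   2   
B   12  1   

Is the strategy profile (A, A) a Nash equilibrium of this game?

Yes

Holding Firm B at A: Firm A gets 9 from A, versus 1 from B. No profitable deviation for Firm A.
Holding Firm A at A: Firm B gets 9 from A, versus 2 from B. No profitable deviation for Firm B either.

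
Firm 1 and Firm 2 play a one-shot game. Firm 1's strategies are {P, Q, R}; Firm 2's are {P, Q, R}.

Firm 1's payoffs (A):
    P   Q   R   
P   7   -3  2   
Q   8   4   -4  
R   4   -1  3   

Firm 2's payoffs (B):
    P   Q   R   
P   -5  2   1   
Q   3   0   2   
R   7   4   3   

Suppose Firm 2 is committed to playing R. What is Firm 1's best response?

With Firm 2 fixed at R, Firm 1's payoffs are: P → 2, Q → -4, R → 3.
The maximum is 3, achieved by R.

R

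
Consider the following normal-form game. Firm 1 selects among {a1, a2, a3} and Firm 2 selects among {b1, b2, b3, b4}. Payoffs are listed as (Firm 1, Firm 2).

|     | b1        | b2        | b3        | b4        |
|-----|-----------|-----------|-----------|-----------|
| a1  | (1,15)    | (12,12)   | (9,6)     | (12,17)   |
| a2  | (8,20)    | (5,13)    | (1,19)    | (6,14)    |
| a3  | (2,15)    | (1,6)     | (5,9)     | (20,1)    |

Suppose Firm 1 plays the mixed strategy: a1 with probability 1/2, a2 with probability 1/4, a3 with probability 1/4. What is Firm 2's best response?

b1

Firm 2's best reply maximizes expected payoff against the mix.
b1: (1/2)·15 + (1/4)·20 + (1/4)·15 = 65/4
b2: (1/2)·12 + (1/4)·13 + (1/4)·6 = 43/4
b3: (1/2)·6 + (1/4)·19 + (1/4)·9 = 10
b4: (1/2)·17 + (1/4)·14 + (1/4)·1 = 49/4
Highest expected payoff is 65/4, from b1.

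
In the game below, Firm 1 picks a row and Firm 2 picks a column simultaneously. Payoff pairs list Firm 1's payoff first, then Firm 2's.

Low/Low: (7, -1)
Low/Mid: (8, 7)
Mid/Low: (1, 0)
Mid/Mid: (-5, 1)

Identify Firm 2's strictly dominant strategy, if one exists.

Mid

Check whether one of Firm 2's strategies beats all alternatives regardless of what the opponent does.
Mid strictly dominates: vs Low: 7 > -1; vs Mid: 1 > 0.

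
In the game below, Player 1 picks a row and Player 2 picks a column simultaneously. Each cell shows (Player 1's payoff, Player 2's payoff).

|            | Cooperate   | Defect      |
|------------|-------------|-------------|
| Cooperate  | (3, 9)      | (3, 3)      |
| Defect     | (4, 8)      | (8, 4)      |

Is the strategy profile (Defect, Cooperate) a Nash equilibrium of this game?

Yes

Holding Player 2 at Cooperate: Player 1 gets 4 from Defect, versus 3 from Cooperate. No profitable deviation for Player 1.
Holding Player 1 at Defect: Player 2 gets 8 from Cooperate, versus 4 from Defect. No profitable deviation for Player 2 either.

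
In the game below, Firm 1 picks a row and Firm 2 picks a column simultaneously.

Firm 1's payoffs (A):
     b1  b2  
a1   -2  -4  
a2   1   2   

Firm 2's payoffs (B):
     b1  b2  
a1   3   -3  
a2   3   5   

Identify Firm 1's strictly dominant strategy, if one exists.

a2

Check whether one of Firm 1's strategies beats all alternatives regardless of what the opponent does.
a2 strictly dominates: vs b1: 1 > -2; vs b2: 2 > -4.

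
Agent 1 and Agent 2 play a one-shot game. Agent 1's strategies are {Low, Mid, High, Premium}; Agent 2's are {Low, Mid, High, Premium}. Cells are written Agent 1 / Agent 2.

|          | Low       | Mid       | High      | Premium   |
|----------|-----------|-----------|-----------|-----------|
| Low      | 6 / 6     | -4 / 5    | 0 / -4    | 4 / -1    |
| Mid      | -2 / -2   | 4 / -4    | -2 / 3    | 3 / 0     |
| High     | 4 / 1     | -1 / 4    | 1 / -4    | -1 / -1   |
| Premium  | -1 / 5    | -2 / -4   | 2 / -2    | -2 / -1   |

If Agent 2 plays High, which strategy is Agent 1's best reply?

Premium

With Agent 2 fixed at High, Agent 1's payoffs are: Low → 0, Mid → -2, High → 1, Premium → 2.
The maximum is 2, achieved by Premium.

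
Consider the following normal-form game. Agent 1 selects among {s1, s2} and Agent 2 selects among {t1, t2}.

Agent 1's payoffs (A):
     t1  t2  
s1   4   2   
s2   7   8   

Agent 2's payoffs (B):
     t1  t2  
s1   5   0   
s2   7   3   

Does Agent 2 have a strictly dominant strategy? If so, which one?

Check whether one of Agent 2's strategies beats all alternatives regardless of what the opponent does.
t1 strictly dominates: vs s1: 5 > 0; vs s2: 7 > 3.

t1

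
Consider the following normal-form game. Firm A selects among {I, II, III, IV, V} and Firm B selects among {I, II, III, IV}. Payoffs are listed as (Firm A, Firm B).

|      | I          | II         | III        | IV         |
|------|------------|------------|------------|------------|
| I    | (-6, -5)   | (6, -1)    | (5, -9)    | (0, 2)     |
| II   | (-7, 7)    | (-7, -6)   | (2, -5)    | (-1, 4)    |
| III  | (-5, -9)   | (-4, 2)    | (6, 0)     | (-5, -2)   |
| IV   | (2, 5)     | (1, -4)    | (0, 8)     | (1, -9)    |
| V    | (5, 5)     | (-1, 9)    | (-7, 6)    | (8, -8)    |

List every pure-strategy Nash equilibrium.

Check mutual best responses: a cell is a NE iff neither player can gain by unilaterally deviating.
Firm A's best responses — vs I: V (payoff 5); vs II: I (payoff 6); vs III: III (payoff 6); vs IV: V (payoff 8).
Firm B's best responses — vs I: IV (payoff 2); vs II: I (payoff 7); vs III: II (payoff 2); vs IV: III (payoff 8); vs V: II (payoff 9).
No cell has both players best-responding. For instance, Firm A's best reply to III is III, but against III Firm B prefers II over III.

No pure-strategy Nash equilibrium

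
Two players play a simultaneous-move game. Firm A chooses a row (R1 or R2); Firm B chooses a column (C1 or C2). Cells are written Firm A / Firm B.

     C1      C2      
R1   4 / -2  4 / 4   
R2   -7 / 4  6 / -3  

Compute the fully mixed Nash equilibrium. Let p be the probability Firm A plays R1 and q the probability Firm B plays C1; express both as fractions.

Each player's mixing probability is pinned down by making the *other* player indifferent.
Firm B indifferent between C1 and C2: p·(-2) + (1−p)·4 = p·4 + (1−p)·(-3) ⟹ 4 + (-6)p = (-3) + 7p ⟹ p = 7/13.
Firm A indifferent between R1 and R2: q·4 + (1−q)·4 = q·(-7) + (1−q)·6 ⟹ 4 + 0q = 6 + (-13)q ⟹ q = 2/13.

p = 7/13, q = 2/13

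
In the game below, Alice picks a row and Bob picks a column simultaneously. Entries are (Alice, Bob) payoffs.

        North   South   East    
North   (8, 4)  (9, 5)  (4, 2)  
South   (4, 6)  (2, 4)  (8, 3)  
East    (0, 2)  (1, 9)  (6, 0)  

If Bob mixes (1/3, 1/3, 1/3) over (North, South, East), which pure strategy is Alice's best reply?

North

Alice's best reply maximizes expected payoff against the mix.
North: (1/3)·8 + (1/3)·9 + (1/3)·4 = 7
South: (1/3)·4 + (1/3)·2 + (1/3)·8 = 14/3
East: (1/3)·0 + (1/3)·1 + (1/3)·6 = 7/3
Highest expected payoff is 7, from North.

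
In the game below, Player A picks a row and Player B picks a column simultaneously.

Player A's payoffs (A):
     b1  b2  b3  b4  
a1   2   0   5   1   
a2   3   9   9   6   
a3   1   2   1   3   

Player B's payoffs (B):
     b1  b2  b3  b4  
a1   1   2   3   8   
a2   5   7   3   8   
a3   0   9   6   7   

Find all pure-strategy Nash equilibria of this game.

A profile is a Nash equilibrium when each player is best-responding to the other.
Player A's best responses — vs b1: a2 (payoff 3); vs b2: a2 (payoff 9); vs b3: a2 (payoff 9); vs b4: a2 (payoff 6).
Player B's best responses — vs a1: b4 (payoff 8); vs a2: b4 (payoff 8); vs a3: b2 (payoff 9).
The only mutual best response is (a2, b4); neither player gains by switching there.

(a2, b4)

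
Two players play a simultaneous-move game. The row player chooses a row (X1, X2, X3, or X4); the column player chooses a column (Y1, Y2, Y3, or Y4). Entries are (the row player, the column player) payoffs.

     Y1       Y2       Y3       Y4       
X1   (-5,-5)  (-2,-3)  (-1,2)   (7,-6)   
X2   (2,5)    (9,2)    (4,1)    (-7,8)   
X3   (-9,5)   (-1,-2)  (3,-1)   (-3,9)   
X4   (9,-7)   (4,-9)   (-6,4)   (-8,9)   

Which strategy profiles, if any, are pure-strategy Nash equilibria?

None

Find each player's best response to every opponent strategy; NE are the intersections.
The row player's best responses — vs Y1: X4 (payoff 9); vs Y2: X2 (payoff 9); vs Y3: X2 (payoff 4); vs Y4: X1 (payoff 7).
The column player's best responses — vs X1: Y3 (payoff 2); vs X2: Y4 (payoff 8); vs X3: Y4 (payoff 9); vs X4: Y4 (payoff 9).
No cell has both players best-responding. For instance, the row player's best reply to Y3 is X2, but against X2 the column player prefers Y4 over Y3.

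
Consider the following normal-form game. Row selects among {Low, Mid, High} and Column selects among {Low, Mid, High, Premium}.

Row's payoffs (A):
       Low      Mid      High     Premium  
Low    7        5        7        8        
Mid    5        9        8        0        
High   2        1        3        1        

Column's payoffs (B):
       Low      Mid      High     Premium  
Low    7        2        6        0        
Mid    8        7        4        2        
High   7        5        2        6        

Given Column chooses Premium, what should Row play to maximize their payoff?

With Column fixed at Premium, Row's payoffs are: Low → 8, Mid → 0, High → 1.
The maximum is 8, achieved by Low.

Low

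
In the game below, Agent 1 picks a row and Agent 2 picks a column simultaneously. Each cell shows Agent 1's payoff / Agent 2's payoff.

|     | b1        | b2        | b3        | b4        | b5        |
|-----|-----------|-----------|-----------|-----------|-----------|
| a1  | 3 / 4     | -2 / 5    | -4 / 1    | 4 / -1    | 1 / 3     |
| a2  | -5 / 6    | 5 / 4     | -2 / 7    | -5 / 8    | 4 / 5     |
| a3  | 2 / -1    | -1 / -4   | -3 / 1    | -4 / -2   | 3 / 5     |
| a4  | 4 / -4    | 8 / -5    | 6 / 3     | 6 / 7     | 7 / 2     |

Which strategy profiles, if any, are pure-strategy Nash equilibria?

Check mutual best responses: a cell is a NE iff neither player can gain by unilaterally deviating.
Agent 1's best responses — vs b1: a4 (payoff 4); vs b2: a4 (payoff 8); vs b3: a4 (payoff 6); vs b4: a4 (payoff 6); vs b5: a4 (payoff 7).
Agent 2's best responses — vs a1: b2 (payoff 5); vs a2: b4 (payoff 8); vs a3: b5 (payoff 5); vs a4: b4 (payoff 7).
The only mutual best response is (a4, b4); neither player gains by switching there.

(a4, b4)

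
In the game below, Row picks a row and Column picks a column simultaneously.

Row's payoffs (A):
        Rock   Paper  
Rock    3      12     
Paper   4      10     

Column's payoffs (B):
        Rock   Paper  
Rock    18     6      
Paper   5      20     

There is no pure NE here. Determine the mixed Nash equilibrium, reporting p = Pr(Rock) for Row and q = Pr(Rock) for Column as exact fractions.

p = 5/9, q = 2/3

Each player's mixing probability is pinned down by making the *other* player indifferent.
Column indifferent between Rock and Paper: p·18 + (1−p)·5 = p·6 + (1−p)·20 ⟹ 5 + 13p = 20 + (-14)p ⟹ p = 5/9.
Row indifferent between Rock and Paper: q·3 + (1−q)·12 = q·4 + (1−q)·10 ⟹ 12 + (-9)q = 10 + (-6)q ⟹ q = 2/3.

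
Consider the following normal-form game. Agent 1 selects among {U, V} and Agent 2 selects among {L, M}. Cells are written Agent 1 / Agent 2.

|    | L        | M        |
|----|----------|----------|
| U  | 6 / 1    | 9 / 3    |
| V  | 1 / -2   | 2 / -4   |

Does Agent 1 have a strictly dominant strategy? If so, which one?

U

A strategy is strictly dominant if it gives Agent 1 a strictly higher payoff than every other strategy, against every choice by the opponent.
U strictly dominates: vs L: 6 > 1; vs M: 9 > 2.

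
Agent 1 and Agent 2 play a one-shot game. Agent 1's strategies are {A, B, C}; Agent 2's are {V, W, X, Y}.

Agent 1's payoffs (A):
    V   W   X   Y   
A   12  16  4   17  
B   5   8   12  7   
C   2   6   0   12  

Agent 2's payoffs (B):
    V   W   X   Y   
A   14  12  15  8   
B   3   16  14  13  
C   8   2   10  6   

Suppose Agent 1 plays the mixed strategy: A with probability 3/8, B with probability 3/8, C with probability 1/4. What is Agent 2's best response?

Agent 2's best reply maximizes expected payoff against the mix.
V: (3/8)·14 + (3/8)·3 + (1/4)·8 = 67/8
W: (3/8)·12 + (3/8)·16 + (1/4)·2 = 11
X: (3/8)·15 + (3/8)·14 + (1/4)·10 = 107/8
Y: (3/8)·8 + (3/8)·13 + (1/4)·6 = 75/8
Highest expected payoff is 107/8, from X.

X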